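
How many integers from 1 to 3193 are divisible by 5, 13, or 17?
⌊3193/5⌋+⌊3193/13⌋+⌊3193/17⌋ - ⌊3193/65⌋-⌊3193/85⌋-⌊3193/221⌋ + ⌊3193/1105⌋ = 638+245+187 - 49-37-14 + 2 = 972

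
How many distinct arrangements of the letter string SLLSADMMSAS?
11! / (4! × 2! × 2! × 1! × 2!) = 207900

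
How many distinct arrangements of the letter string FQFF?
4! / (1! × 3!) = 4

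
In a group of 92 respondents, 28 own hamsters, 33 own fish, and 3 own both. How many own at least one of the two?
|A∪B| = |A| + |B| - |A∩B| = 28 + 33 - 3 = 58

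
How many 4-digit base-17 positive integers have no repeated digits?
First digit: 16 choices (nonzero). Then descending: 16 × 16 × 15 × 14 = 53760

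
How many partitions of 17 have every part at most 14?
Let r_j(i) = number of partitions of i into parts ≤ j, for i = 0..17. r_1(i) = 1 for all i; r_j(i) = r_{j-1}(i) + r_j(i-j). Rows j = 2..14: ≤2: 1 1 2 2 3 3 4 4 5 5 6 6 7 7 8 8 9 9; ≤3: 1 1 2 3 4 5 7 8 10 12 14 16 19 21 24 27 30 33; ≤4: 1 1 2 3 5 6 9 11 15 18 23 27 34 39 47 54 64 72; ≤5: 1 1 2 3 5 7 10 13 18 23 30 37 47 57 70 84 101 119; ≤6: 1 1 2 3 5 7 11 14 20 26 35 44 58 71 90 110 136 163; ≤7: 1 1 2 3 5 7 11 15 21 28 38 49 65 82 105 131 164 201; ≤8: 1 1 2 3 5 7 11 15 22 29 40 52 70 89 116 146 186 230; ≤9: 1 1 2 3 5 7 11 15 22 30 41 54 73 94 123 157 201 252; ≤10: 1 1 2 3 5 7 11 15 22 30 42 55 75 97 128 164 212 267; ≤11: 1 1 2 3 5 7 11 15 22 30 42 56 76 99 131 169 219 278; ≤12: 1 1 2 3 5 7 11 15 22 30 42 56 77 100 133 172 224 285; ≤13: 1 1 2 3 5 7 11 15 22 30 42 56 77 101 134 174 227 290; ≤14: 1 1 2 3 5 7 11 15 22 30 42 56 77 101 135 175 229 293. r_14(17) = 293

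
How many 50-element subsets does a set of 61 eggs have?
C(61,50) = 61!/(50!×11!) = 418094152866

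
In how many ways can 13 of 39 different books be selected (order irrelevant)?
C(39,13) = 39!/(13!×26!) = 8122425444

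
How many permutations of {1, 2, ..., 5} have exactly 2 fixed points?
Choose the 2 fixed points C(5,2) = 10, derange the rest: !3 = Σ_{j=0}^{3} (-1)^j·3!/j! = 6 - 6 + 3 - 1 = 2. Product = 10 × 2 = 20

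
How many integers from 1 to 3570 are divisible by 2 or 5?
⌊3570/2⌋ + ⌊3570/5⌋ - ⌊3570/10⌋ = 1785 + 714 - 357 = 2142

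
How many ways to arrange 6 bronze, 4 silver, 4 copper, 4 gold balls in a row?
18! / (6! × 4! × 4! × 4!) = 643242600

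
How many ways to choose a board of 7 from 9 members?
C(9,7) = 9!/(7!×2!) = 36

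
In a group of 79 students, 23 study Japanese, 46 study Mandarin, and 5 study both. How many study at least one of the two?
|A∪B| = |A| + |B| - |A∩B| = 23 + 46 - 5 = 64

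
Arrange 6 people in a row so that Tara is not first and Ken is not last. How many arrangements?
By inclusion-exclusion: 6! - 2×(6-1)! + (6-2)! = 720 - 240 + 24 = 504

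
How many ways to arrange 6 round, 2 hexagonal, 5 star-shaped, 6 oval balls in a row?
19! / (6! × 2! × 5! × 6!) = 977728752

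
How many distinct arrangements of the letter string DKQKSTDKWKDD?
12! / (4! × 1! × 1! × 4! × 1! × 1!) = 831600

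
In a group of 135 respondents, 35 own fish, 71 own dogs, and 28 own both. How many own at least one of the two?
|A∪B| = |A| + |B| - |A∩B| = 35 + 71 - 28 = 78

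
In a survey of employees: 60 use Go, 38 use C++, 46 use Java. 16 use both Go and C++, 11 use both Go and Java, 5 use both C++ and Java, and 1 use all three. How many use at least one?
|A∪B∪C| = 60+38+46-16-11-5+1 = 113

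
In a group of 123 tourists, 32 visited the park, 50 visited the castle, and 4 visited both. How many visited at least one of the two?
|A∪B| = |A| + |B| - |A∩B| = 32 + 50 - 4 = 78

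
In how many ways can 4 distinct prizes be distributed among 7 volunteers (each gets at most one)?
P(7,4) = 7!/(7-4)! = 840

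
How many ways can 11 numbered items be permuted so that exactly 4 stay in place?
Choose the 4 fixed points C(11,4) = 330, derange the rest: !7 = Σ_{j=0}^{7} (-1)^j·7!/j! = 5040 - 5040 + 2520 - 840 + 210 - 42 + 7 - 1 = 1854. Product = 330 × 1854 = 611820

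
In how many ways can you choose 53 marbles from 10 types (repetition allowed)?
C(53+10-1, 10-1) = C(62, 9) = 20286591270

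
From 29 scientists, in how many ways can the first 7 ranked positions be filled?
P(29,7) = 29!/(29-7)! = 7866331200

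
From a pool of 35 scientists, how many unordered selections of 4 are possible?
C(35,4) = 35!/(4!×31!) = 52360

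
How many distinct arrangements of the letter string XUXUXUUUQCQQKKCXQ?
17! / (4! × 5! × 2! × 2! × 4!) = 1286485200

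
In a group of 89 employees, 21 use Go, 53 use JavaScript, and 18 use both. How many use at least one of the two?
|A∪B| = |A| + |B| - |A∩B| = 21 + 53 - 18 = 56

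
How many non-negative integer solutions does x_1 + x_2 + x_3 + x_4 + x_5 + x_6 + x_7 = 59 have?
C(59+7-1, 7-1) = C(65, 6) = 82598880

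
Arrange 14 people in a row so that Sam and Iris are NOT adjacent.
Total - adjacent = 14! - (14-1)!×2 = 87178291200 - 12454041600 = 74724249600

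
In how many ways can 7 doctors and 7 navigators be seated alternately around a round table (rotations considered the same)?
Fix one of the doctors: (7-1)! ways for the remaining doctors, × 7! ways for the navigators = 720 × 5040 = 3628800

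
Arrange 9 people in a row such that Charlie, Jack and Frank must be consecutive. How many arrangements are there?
Treat the 3 as one block: (9-3+1)! × 3! = 5040 × 6 = 30240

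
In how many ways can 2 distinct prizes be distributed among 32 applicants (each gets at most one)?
P(32,2) = 32!/(32-2)! = 992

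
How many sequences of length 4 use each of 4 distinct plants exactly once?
4! = 24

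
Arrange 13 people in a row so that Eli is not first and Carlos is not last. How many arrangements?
By inclusion-exclusion: 13! - 2×(13-1)! + (13-2)! = 6227020800 - 958003200 + 39916800 = 5308934400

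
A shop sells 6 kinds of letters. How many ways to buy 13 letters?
C(13+6-1, 6-1) = C(18, 5) = 8568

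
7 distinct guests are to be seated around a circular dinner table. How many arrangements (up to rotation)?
Circular: fix one position, arrange the rest. (7-1)! = 720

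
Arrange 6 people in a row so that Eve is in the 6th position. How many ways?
Fix one position: (6-1)! = 120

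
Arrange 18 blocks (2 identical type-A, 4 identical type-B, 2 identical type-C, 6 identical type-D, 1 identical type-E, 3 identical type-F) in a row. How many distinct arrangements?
18! / (2! × 4! × 2! × 6! × 1! × 3!) = 15437822400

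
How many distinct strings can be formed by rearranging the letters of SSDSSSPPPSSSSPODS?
17! / (10! × 1! × 4! × 2!) = 2042040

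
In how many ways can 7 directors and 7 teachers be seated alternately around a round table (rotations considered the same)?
Fix one of the directors: (7-1)! ways for the remaining directors, × 7! ways for the teachers = 720 × 5040 = 3628800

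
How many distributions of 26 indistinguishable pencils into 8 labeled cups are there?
C(26+8-1, 8-1) = C(33, 7) = 4272048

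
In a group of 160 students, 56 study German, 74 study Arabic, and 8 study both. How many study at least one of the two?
|A∪B| = |A| + |B| - |A∩B| = 56 + 74 - 8 = 122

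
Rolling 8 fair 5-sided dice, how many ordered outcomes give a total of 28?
Coefficient of x^28 in (x + x² + ... + x^5)^8. By inclusion-exclusion on dice exceeding 5: Σ_j (-1)^j C(8,j)·C(28-1-5j, 7) = C(8,0)·C(27,7) - C(8,1)·C(22,7) + C(8,2)·C(17,7) - C(8,3)·C(12,7) + C(8,4)·C(7,7) = 1·888030 - 8·170544 + 28·19448 - 56·792 + 70·1 = 23940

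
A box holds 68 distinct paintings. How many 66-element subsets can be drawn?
C(68,66) = 68!/(66!×2!) = 2278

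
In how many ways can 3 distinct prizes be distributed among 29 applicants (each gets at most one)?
P(29,3) = 29!/(29-3)! = 21924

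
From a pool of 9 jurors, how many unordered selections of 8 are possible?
C(9,8) = 9!/(8!×1!) = 9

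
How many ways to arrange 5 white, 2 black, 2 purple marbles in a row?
9! / (5! × 2! × 2!) = 756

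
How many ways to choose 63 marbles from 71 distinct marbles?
C(71,63) = 71!/(63!×8!) = 10639125640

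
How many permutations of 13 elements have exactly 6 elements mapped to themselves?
Choose the 6 fixed points C(13,6) = 1716, derange the rest: !7 = Σ_{j=0}^{7} (-1)^j·7!/j! = 5040 - 5040 + 2520 - 840 + 210 - 42 + 7 - 1 = 1854. Product = 1716 × 1854 = 3181464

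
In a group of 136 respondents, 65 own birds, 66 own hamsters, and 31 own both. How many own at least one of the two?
|A∪B| = |A| + |B| - |A∩B| = 65 + 66 - 31 = 100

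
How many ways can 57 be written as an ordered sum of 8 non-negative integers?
C(57+8-1, 8-1) = C(64, 7) = 621216192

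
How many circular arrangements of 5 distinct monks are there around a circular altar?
Circular: fix one position, arrange the rest. (5-1)! = 24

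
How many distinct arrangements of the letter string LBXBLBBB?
8! / (2! × 5! × 1!) = 168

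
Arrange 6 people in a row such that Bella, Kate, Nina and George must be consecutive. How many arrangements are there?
Treat the 4 as one block: (6-4+1)! × 4! = 6 × 24 = 144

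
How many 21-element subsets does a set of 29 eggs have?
C(29,21) = 29!/(21!×8!) = 4292145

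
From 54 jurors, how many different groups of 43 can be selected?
C(54,43) = 54!/(43!×11!) = 95722852680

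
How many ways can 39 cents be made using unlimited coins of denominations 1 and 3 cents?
Coefficient of x^39 in 1/(1-x^1) · 1/(1-x^3). Use j coins of 3 for j = 0..⌊39/3⌋ = 13, the rest in 1s: 13 + 1 = 14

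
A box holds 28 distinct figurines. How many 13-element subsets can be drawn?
C(28,13) = 28!/(13!×15!) = 37442160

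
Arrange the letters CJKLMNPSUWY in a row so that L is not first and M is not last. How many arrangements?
By inclusion-exclusion: 11! - 2×(11-1)! + (11-2)! = 39916800 - 7257600 + 362880 = 33022080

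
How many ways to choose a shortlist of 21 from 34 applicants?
C(34,21) = 34!/(21!×13!) = 927983760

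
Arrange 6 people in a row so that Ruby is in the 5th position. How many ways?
Fix one position: (6-1)! = 120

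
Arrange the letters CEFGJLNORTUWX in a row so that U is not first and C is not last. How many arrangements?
By inclusion-exclusion: 13! - 2×(13-1)! + (13-2)! = 6227020800 - 958003200 + 39916800 = 5308934400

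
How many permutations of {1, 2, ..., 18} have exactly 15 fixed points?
Choose the 15 fixed points C(18,15) = 816, derange the rest: !3 = Σ_{j=0}^{3} (-1)^j·3!/j! = 6 - 6 + 3 - 1 = 2. Product = 816 × 2 = 1632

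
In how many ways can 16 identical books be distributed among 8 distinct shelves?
C(16+8-1, 8-1) = C(23, 7) = 245157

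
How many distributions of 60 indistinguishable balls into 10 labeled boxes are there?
C(60+10-1, 10-1) = C(69, 9) = 56672074888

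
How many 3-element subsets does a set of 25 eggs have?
C(25,3) = 25!/(3!×22!) = 2300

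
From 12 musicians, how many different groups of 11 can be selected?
C(12,11) = 12!/(11!×1!) = 12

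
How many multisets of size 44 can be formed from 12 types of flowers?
C(44+12-1, 12-1) = C(55, 11) = 119653565850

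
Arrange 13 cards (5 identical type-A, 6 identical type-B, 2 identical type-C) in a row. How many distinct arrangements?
13! / (5! × 6! × 2!) = 36036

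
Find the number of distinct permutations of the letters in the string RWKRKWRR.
8! / (2! × 4! × 2!) = 420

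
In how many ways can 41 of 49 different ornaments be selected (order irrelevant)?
C(49,41) = 49!/(41!×8!) = 450978066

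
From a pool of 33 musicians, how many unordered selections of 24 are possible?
C(33,24) = 33!/(24!×9!) = 38567100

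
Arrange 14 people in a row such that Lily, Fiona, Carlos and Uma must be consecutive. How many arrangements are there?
Treat the 4 as one block: (14-4+1)! × 4! = 39916800 × 24 = 958003200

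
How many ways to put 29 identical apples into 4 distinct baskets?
C(29+4-1, 4-1) = C(32, 3) = 4960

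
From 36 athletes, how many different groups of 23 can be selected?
C(36,23) = 36!/(23!×13!) = 2310789600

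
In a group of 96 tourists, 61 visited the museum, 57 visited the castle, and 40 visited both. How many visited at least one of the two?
|A∪B| = |A| + |B| - |A∩B| = 61 + 57 - 40 = 78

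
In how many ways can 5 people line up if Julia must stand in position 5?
Fix one position: (5-1)! = 24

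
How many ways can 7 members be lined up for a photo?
7! = 5040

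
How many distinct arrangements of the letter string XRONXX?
6! / (1! × 1! × 1! × 3!) = 120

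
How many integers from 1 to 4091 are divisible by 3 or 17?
⌊4091/3⌋ + ⌊4091/17⌋ - ⌊4091/51⌋ = 1363 + 240 - 80 = 1523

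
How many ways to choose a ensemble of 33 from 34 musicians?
C(34,33) = 34!/(33!×1!) = 34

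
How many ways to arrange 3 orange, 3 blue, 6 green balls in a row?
12! / (3! × 3! × 6!) = 18480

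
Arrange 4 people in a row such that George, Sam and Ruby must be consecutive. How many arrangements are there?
Treat the 3 as one block: (4-3+1)! × 3! = 2 × 6 = 12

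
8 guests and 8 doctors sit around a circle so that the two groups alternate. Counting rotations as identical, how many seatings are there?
Fix one of the guests: (8-1)! ways for the remaining guests, × 8! ways for the doctors = 5040 × 40320 = 203212800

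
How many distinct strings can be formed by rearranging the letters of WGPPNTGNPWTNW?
13! / (2! × 2! × 3! × 3! × 3!) = 7207200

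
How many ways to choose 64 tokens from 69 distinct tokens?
C(69,64) = 69!/(64!×5!) = 11238513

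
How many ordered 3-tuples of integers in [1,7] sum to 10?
Coefficient of x^10 in (x + x² + ... + x^7)^3. By inclusion-exclusion on dice exceeding 7: Σ_j (-1)^j C(3,j)·C(10-1-7j, 2) = C(3,0)·C(9,2) - C(3,1)·C(2,2) = 1·36 - 3·1 = 33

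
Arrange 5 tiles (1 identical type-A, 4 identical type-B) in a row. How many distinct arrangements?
5! / (1! × 4!) = 5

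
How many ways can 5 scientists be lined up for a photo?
5! = 120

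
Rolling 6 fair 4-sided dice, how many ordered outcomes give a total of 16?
Coefficient of x^16 in (x + x² + ... + x^4)^6. By inclusion-exclusion on dice exceeding 4: Σ_j (-1)^j C(6,j)·C(16-1-4j, 5) = C(6,0)·C(15,5) - C(6,1)·C(11,5) + C(6,2)·C(7,5) = 1·3003 - 6·462 + 15·21 = 546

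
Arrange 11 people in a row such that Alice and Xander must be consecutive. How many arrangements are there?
Treat the 2 as one block: (11-2+1)! × 2! = 3628800 × 2 = 7257600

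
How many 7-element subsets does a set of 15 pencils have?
C(15,7) = 15!/(7!×8!) = 6435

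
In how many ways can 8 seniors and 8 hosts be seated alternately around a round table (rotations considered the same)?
Fix one of the seniors: (8-1)! ways for the remaining seniors, × 8! ways for the hosts = 5040 × 40320 = 203212800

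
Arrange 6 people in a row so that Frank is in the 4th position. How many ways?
Fix one position: (6-1)! = 120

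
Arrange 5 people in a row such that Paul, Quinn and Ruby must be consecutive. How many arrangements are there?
Treat the 3 as one block: (5-3+1)! × 3! = 6 × 6 = 36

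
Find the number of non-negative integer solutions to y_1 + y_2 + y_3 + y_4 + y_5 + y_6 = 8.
C(8+6-1, 6-1) = C(13, 5) = 1287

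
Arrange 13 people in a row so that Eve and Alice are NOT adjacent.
Total - adjacent = 13! - (13-1)!×2 = 6227020800 - 958003200 = 5269017600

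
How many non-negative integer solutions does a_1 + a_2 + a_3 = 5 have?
C(5+3-1, 3-1) = C(7, 2) = 21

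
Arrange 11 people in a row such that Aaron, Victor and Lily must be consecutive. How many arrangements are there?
Treat the 3 as one block: (11-3+1)! × 3! = 362880 × 6 = 2177280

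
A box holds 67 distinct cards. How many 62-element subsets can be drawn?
C(67,62) = 67!/(62!×5!) = 9657648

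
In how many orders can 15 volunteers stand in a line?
15! = 1307674368000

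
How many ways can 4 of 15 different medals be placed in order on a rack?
P(15,4) = 15!/(15-4)! = 32760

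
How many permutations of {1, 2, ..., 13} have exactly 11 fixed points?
Choose the 11 fixed points C(13,11) = 78, derange the rest: !2 = Σ_{j=0}^{2} (-1)^j·2!/j! = 2 - 2 + 1 = 1. Product = 78 × 1 = 78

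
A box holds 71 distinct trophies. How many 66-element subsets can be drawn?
C(71,66) = 71!/(66!×5!) = 13019909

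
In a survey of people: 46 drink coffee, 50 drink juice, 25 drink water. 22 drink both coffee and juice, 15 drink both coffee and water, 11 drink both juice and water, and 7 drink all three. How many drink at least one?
|A∪B∪C| = 46+50+25-22-15-11+7 = 80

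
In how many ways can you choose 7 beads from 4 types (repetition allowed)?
C(7+4-1, 4-1) = C(10, 3) = 120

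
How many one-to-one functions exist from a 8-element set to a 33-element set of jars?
P(33,8) = 33!/(33-8)! = 559809169920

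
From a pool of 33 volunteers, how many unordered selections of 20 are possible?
C(33,20) = 33!/(20!×13!) = 573166440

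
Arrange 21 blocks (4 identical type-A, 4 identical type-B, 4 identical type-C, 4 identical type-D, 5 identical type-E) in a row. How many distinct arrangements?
21! / (4! × 4! × 4! × 4! × 5!) = 1283268987000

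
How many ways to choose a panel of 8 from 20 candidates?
C(20,8) = 20!/(8!×12!) = 125970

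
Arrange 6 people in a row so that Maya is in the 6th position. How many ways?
Fix one position: (6-1)! = 120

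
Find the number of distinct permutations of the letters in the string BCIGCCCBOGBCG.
13! / (3! × 1! × 1! × 3! × 5!) = 1441440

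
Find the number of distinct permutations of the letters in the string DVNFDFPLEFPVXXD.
15! / (2! × 1! × 3! × 2! × 1! × 2! × 3! × 1!) = 4540536000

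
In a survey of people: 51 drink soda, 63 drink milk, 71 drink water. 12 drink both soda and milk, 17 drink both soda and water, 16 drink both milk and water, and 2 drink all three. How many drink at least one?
|A∪B∪C| = 51+63+71-12-17-16+2 = 142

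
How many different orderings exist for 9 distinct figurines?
9! = 362880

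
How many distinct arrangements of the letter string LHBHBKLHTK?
10! / (2! × 1! × 3! × 2! × 2!) = 75600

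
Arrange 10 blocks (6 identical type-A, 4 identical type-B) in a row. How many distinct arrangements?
10! / (6! × 4!) = 210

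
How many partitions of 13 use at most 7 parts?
By conjugation, equals partitions of 13 into parts ≤ 7. Let r_j(i) = number of partitions of i into parts ≤ j, for i = 0..13. r_1(i) = 1 for all i; r_j(i) = r_{j-1}(i) + r_j(i-j). Rows j = 2..7: ≤2: 1 1 2 2 3 3 4 4 5 5 6 6 7 7; ≤3: 1 1 2 3 4 5 7 8 10 12 14 16 19 21; ≤4: 1 1 2 3 5 6 9 11 15 18 23 27 34 39; ≤5: 1 1 2 3 5 7 10 13 18 23 30 37 47 57; ≤6: 1 1 2 3 5 7 11 14 20 26 35 44 58 71; ≤7: 1 1 2 3 5 7 11 15 21 28 38 49 65 82. r_7(13) = 82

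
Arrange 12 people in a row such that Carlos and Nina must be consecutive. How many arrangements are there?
Treat the 2 as one block: (12-2+1)! × 2! = 39916800 × 2 = 79833600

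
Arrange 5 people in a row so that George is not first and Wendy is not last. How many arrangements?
By inclusion-exclusion: 5! - 2×(5-1)! + (5-2)! = 120 - 48 + 6 = 78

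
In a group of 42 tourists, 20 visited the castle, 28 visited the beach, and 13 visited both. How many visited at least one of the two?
|A∪B| = |A| + |B| - |A∩B| = 20 + 28 - 13 = 35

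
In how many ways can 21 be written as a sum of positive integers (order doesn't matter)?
Pentagonal recurrence p(n) = p(n-1) + p(n-2) - p(n-5) - p(n-7) + p(n-12) + p(n-15) - ... gives p(0..20) = 1, 1, 2, 3, 5, 7, 11, 15, 22, 30, 42, 56, 77, 101, 135, 176, 231, 297, 385, 490, 627. p(21) = p(20) + p(19) - p(16) - p(14) + p(9) + p(6) = 627 + 490 - 231 - 135 + 30 + 11 = 792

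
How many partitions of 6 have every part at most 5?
Let r_j(i) = number of partitions of i into parts ≤ j, for i = 0..6. r_1(i) = 1 for all i; r_j(i) = r_{j-1}(i) + r_j(i-j). Rows j = 2..5: ≤2: 1 1 2 2 3 3 4; ≤3: 1 1 2 3 4 5 7; ≤4: 1 1 2 3 5 6 9; ≤5: 1 1 2 3 5 7 10. r_5(6) = 10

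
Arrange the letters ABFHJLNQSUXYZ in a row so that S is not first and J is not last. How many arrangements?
By inclusion-exclusion: 13! - 2×(13-1)! + (13-2)! = 6227020800 - 958003200 + 39916800 = 5308934400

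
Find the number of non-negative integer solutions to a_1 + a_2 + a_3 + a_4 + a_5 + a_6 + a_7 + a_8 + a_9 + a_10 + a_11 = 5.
C(5+11-1, 11-1) = C(15, 10) = 3003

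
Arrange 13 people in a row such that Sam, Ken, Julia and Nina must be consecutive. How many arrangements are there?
Treat the 4 as one block: (13-4+1)! × 4! = 3628800 × 24 = 87091200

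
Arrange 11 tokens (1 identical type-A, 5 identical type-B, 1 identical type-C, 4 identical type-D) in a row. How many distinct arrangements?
11! / (1! × 5! × 1! × 4!) = 13860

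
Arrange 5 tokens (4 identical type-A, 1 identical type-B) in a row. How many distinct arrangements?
5! / (4! × 1!) = 5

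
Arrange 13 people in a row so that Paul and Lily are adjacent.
Treat as block: (13-1)! × 2! = 479001600 × 2 = 958003200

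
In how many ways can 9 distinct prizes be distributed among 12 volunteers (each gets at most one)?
P(12,9) = 12!/(12-9)! = 79833600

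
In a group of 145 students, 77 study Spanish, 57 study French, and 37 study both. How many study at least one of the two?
|A∪B| = |A| + |B| - |A∩B| = 77 + 57 - 37 = 97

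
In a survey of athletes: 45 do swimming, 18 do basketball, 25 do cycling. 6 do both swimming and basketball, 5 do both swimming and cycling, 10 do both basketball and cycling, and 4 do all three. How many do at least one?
|A∪B∪C| = 45+18+25-6-5-10+4 = 71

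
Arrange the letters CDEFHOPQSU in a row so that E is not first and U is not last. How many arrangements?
By inclusion-exclusion: 10! - 2×(10-1)! + (10-2)! = 3628800 - 725760 + 40320 = 2943360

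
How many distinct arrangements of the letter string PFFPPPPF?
8! / (5! × 3!) = 56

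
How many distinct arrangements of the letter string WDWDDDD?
7! / (2! × 5!) = 21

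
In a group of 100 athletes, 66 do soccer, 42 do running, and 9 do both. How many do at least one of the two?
|A∪B| = |A| + |B| - |A∩B| = 66 + 42 - 9 = 99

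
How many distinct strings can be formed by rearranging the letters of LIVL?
4! / (1! × 1! × 2!) = 12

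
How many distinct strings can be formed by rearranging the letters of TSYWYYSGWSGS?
12! / (2! × 4! × 2! × 1! × 3!) = 831600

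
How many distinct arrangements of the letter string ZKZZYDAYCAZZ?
12! / (5! × 1! × 1! × 2! × 1! × 2!) = 997920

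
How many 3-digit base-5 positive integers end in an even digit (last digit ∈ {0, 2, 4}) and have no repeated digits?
Last∈{0,2,4}. Last=0: 12. Last nonzero: 2×3×P(3,1) = 18. Total = 30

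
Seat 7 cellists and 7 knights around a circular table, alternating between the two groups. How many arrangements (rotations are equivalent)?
Fix one of the cellists: (7-1)! ways for the remaining cellists, × 7! ways for the knights = 720 × 5040 = 3628800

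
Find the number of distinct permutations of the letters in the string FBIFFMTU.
8! / (1! × 1! × 1! × 1! × 1! × 3!) = 6720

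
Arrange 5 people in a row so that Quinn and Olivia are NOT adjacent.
Total - adjacent = 5! - (5-1)!×2 = 120 - 48 = 72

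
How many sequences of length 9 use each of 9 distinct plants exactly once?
9! = 362880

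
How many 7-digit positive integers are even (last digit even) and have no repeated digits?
Last∈{0,2,4,6,8}. Last=0: 60480. Last nonzero: 4×8×P(8,5) = 215040. Total = 275520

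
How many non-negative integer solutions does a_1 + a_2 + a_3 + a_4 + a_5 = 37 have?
C(37+5-1, 5-1) = C(41, 4) = 101270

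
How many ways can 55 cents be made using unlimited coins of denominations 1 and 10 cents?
Coefficient of x^55 in 1/(1-x^1) · 1/(1-x^10). Use j coins of 10 for j = 0..⌊55/10⌋ = 5, the rest in 1s: 5 + 1 = 6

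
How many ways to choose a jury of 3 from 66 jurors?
C(66,3) = 66!/(3!×63!) = 45760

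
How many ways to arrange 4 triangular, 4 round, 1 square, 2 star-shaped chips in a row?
11! / (4! × 4! × 1! × 2!) = 34650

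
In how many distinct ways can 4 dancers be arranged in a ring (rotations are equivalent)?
Circular: fix one position, arrange the rest. (4-1)! = 6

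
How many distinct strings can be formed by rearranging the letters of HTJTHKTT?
8! / (1! × 2! × 4! × 1!) = 840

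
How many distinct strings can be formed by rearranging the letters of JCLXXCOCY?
9! / (1! × 1! × 2! × 1! × 1! × 3!) = 30240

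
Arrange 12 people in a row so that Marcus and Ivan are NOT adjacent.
Total - adjacent = 12! - (12-1)!×2 = 479001600 - 79833600 = 399168000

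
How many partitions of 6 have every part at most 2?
Let r_j(i) = number of partitions of i into parts ≤ j, for i = 0..6. r_1(i) = 1 for all i; r_j(i) = r_{j-1}(i) + r_j(i-j). Rows j = 2..2: ≤2: 1 1 2 2 3 3 4. r_2(6) = 4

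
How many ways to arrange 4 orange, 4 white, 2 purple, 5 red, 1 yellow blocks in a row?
16! / (4! × 4! × 2! × 5! × 1!) = 151351200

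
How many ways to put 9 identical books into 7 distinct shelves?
C(9+7-1, 7-1) = C(15, 6) = 5005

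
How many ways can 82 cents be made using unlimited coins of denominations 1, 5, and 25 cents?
Coefficient of x^82 in 1/(1-x^1) · 1/(1-x^5) · 1/(1-x^25). Case on j = number of 25-cent coins (j = 0..3); remainder r = 82 - 25j is made from {1,5} in ⌊r/5⌋+1 ways. r = 82, 57, 32, 7 → 17 + 12 + 7 + 2 = 38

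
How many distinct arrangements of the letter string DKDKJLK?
7! / (2! × 3! × 1! × 1!) = 420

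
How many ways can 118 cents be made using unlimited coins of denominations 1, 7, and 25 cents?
Coefficient of x^118 in 1/(1-x^1) · 1/(1-x^7) · 1/(1-x^25). Case on j = number of 25-cent coins (j = 0..4); remainder r = 118 - 25j is made from {1,7} in ⌊r/7⌋+1 ways. r = 118, 93, 68, 43, 18 → 17 + 14 + 10 + 7 + 3 = 51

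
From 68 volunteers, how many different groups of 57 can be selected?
C(68,57) = 68!/(57!×11!) = 1533058025824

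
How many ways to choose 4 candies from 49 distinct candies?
C(49,4) = 49!/(4!×45!) = 211876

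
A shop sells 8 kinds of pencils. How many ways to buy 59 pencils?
C(59+8-1, 8-1) = C(66, 7) = 778789440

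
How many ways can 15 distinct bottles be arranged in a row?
15! = 1307674368000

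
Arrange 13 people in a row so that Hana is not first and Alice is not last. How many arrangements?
By inclusion-exclusion: 13! - 2×(13-1)! + (13-2)! = 6227020800 - 958003200 + 39916800 = 5308934400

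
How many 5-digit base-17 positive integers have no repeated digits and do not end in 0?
Last digit: 16 nonzero choices. First digit: 15 (nonzero, ≠last). Middle 3: P(15,3) = 2730. Total = 655200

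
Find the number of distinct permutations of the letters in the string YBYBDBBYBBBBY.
13! / (4! × 1! × 8!) = 6435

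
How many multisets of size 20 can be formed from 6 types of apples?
C(20+6-1, 6-1) = C(25, 5) = 53130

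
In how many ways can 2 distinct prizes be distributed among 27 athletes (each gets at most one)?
P(27,2) = 27!/(27-2)! = 702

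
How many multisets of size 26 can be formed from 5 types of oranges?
C(26+5-1, 5-1) = C(30, 4) = 27405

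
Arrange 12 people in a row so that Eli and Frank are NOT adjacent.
Total - adjacent = 12! - (12-1)!×2 = 479001600 - 79833600 = 399168000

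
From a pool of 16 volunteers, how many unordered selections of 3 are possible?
C(16,3) = 16!/(3!×13!) = 560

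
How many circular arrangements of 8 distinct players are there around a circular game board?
Circular: fix one position, arrange the rest. (8-1)! = 5040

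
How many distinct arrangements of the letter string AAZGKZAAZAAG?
12! / (3! × 1! × 6! × 2!) = 55440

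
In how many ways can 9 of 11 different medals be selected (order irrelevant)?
C(11,9) = 11!/(9!×2!) = 55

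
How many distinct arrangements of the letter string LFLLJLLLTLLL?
12! / (1! × 1! × 1! × 9!) = 1320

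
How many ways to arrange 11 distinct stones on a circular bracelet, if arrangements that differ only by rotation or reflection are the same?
(11-1)!/2 = 3628800/2 = 1814400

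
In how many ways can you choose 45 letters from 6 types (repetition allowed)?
C(45+6-1, 6-1) = C(50, 5) = 2118760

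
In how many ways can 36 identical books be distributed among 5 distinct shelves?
C(36+5-1, 5-1) = C(40, 4) = 91390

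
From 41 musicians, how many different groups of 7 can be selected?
C(41,7) = 41!/(7!×34!) = 22481940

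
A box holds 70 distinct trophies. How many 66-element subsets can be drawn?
C(70,66) = 70!/(66!×4!) = 916895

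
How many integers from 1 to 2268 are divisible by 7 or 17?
⌊2268/7⌋ + ⌊2268/17⌋ - ⌊2268/119⌋ = 324 + 133 - 19 = 438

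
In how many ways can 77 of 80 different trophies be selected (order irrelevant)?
C(80,77) = 80!/(77!×3!) = 82160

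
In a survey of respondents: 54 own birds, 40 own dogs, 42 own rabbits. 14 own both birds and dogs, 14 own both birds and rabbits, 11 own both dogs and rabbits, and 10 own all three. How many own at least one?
|A∪B∪C| = 54+40+42-14-14-11+10 = 107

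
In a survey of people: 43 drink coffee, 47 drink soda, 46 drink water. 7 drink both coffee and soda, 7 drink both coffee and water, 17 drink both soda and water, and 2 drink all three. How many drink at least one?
|A∪B∪C| = 43+47+46-7-7-17+2 = 107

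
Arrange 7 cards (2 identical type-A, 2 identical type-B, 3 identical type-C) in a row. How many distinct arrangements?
7! / (2! × 2! × 3!) = 210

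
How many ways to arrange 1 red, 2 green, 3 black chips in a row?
6! / (1! × 2! × 3!) = 60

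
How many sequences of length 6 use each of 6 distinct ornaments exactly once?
6! = 720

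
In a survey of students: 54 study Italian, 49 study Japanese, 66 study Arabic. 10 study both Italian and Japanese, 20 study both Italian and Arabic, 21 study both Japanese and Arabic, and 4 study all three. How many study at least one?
|A∪B∪C| = 54+49+66-10-20-21+4 = 122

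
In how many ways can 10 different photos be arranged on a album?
10! = 3628800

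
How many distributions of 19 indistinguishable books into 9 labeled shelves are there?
C(19+9-1, 9-1) = C(27, 8) = 2220075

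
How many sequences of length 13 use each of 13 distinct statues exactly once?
13! = 6227020800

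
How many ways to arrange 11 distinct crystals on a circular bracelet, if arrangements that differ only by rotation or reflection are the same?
(11-1)!/2 = 3628800/2 = 1814400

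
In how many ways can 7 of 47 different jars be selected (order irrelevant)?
C(47,7) = 47!/(7!×40!) = 62891499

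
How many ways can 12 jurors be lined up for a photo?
12! = 479001600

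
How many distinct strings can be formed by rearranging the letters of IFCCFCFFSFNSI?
13! / (2! × 3! × 2! × 1! × 5!) = 2162160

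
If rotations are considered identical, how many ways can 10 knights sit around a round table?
Circular: fix one position, arrange the rest. (10-1)! = 362880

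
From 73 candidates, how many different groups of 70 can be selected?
C(73,70) = 73!/(70!×3!) = 62196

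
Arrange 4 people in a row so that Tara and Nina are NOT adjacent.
Total - adjacent = 4! - (4-1)!×2 = 24 - 12 = 12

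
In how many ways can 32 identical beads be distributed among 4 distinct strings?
C(32+4-1, 4-1) = C(35, 3) = 6545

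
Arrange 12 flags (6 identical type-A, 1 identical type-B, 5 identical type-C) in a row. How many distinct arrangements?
12! / (6! × 1! × 5!) = 5544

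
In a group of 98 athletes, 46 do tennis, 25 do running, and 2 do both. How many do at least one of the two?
|A∪B| = |A| + |B| - |A∩B| = 46 + 25 - 2 = 69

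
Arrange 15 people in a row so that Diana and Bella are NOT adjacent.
Total - adjacent = 15! - (15-1)!×2 = 1307674368000 - 174356582400 = 1133317785600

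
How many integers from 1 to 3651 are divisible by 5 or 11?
⌊3651/5⌋ + ⌊3651/11⌋ - ⌊3651/55⌋ = 730 + 331 - 66 = 995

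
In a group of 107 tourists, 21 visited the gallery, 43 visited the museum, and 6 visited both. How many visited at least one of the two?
|A∪B| = |A| + |B| - |A∩B| = 21 + 43 - 6 = 58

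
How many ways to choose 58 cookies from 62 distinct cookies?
C(62,58) = 62!/(58!×4!) = 557845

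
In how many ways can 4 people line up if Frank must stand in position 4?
Fix one position: (4-1)! = 6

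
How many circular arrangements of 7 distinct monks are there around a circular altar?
Circular: fix one position, arrange the rest. (7-1)! = 720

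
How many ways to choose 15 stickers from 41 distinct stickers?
C(41,15) = 41!/(15!×26!) = 63432274896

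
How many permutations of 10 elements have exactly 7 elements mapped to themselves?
Choose the 7 fixed points C(10,7) = 120, derange the rest: !3 = Σ_{j=0}^{3} (-1)^j·3!/j! = 6 - 6 + 3 - 1 = 2. Product = 120 × 2 = 240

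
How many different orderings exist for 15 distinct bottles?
15! = 1307674368000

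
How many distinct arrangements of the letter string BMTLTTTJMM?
10! / (1! × 1! × 1! × 3! × 4!) = 25200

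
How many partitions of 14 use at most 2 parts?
By conjugation, equals partitions of 14 into parts ≤ 2. Let r_j(i) = number of partitions of i into parts ≤ j, for i = 0..14. r_1(i) = 1 for all i; r_j(i) = r_{j-1}(i) + r_j(i-j). Rows j = 2..2: ≤2: 1 1 2 2 3 3 4 4 5 5 6 6 7 7 8. r_2(14) = 8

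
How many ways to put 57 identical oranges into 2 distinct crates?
C(57+2-1, 2-1) = C(58, 1) = 58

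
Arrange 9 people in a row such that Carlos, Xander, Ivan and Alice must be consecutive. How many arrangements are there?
Treat the 4 as one block: (9-4+1)! × 4! = 720 × 24 = 17280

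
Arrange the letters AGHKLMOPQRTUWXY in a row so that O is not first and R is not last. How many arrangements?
By inclusion-exclusion: 15! - 2×(15-1)! + (15-2)! = 1307674368000 - 174356582400 + 6227020800 = 1139544806400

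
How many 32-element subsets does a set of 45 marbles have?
C(45,32) = 45!/(32!×13!) = 73006209045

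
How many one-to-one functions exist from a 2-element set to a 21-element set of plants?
P(21,2) = 21!/(21-2)! = 420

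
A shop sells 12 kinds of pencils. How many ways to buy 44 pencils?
C(44+12-1, 12-1) = C(55, 11) = 119653565850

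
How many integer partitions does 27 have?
Pentagonal recurrence p(n) = p(n-1) + p(n-2) - p(n-5) - p(n-7) + p(n-12) + p(n-15) - ... gives p(0..26) = 1, 1, 2, 3, 5, 7, 11, 15, 22, 30, 42, 56, 77, 101, 135, 176, 231, 297, 385, 490, 627, 792, 1002, 1255, 1575, 1958, 2436. p(27) = p(26) + p(25) - p(22) - p(20) + p(15) + p(12) - p(5) - p(1) = 2436 + 1958 - 1002 - 627 + 176 + 77 - 7 - 1 = 3010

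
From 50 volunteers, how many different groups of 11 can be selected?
C(50,11) = 50!/(11!×39!) = 37353738800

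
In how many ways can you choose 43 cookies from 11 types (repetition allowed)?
C(43+11-1, 11-1) = C(53, 10) = 19499099620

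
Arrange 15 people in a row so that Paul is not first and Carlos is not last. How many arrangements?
By inclusion-exclusion: 15! - 2×(15-1)! + (15-2)! = 1307674368000 - 174356582400 + 6227020800 = 1139544806400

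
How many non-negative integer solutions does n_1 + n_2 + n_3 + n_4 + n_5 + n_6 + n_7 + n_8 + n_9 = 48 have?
C(48+9-1, 9-1) = C(56, 8) = 1420494075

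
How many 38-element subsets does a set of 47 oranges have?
C(47,38) = 47!/(38!×9!) = 1362649145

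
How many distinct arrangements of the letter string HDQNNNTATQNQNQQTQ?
17! / (1! × 3! × 1! × 1! × 5! × 6!) = 686125440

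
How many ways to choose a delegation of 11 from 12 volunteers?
C(12,11) = 12!/(11!×1!) = 12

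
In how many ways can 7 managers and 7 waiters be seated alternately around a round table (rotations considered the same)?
Fix one of the managers: (7-1)! ways for the remaining managers, × 7! ways for the waiters = 720 × 5040 = 3628800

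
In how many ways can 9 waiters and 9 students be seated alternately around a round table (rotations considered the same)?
Fix one of the waiters: (9-1)! ways for the remaining waiters, × 9! ways for the students = 40320 × 362880 = 14631321600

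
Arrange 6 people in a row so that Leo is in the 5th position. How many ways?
Fix one position: (6-1)! = 120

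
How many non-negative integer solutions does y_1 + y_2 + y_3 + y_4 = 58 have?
C(58+4-1, 4-1) = C(61, 3) = 35990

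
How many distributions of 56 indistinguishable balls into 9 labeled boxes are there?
C(56+9-1, 9-1) = C(64, 8) = 4426165368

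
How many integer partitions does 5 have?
Pentagonal recurrence p(n) = p(n-1) + p(n-2) - p(n-5) - p(n-7) + p(n-12) + p(n-15) - ... gives p(0..4) = 1, 1, 2, 3, 5. p(5) = p(4) + p(3) - p(0) = 5 + 3 - 1 = 7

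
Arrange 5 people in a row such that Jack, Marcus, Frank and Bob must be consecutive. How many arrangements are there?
Treat the 4 as one block: (5-4+1)! × 4! = 2 × 24 = 48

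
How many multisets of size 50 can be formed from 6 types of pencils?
C(50+6-1, 6-1) = C(55, 5) = 3478761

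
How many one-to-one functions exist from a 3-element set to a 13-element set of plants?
P(13,3) = 13!/(13-3)! = 1716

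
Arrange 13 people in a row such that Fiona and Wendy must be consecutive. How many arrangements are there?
Treat the 2 as one block: (13-2+1)! × 2! = 479001600 × 2 = 958003200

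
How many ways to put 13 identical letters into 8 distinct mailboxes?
C(13+8-1, 8-1) = C(20, 7) = 77520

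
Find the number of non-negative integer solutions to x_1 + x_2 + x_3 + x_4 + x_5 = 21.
C(21+5-1, 5-1) = C(25, 4) = 12650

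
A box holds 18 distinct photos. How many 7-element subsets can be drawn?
C(18,7) = 18!/(7!×11!) = 31824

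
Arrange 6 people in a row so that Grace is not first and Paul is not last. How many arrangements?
By inclusion-exclusion: 6! - 2×(6-1)! + (6-2)! = 720 - 240 + 24 = 504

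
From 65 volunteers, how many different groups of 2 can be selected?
C(65,2) = 65!/(2!×63!) = 2080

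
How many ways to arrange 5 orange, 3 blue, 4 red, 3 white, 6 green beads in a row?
21! / (5! × 3! × 4! × 3! × 6!) = 684410126400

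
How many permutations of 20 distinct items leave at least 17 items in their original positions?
Exactly j fixed points: C(20,j)·!(20-j); sum over j ≥ 17 (derangement numbers via !m = (m-1)·(!(m-1) + !(m-2)): !0..!3 = 1, 0, 1, 2). Σ_{j=17}^{20} C(20,j)·!(20-j) = C(20,17)·!3 + C(20,18)·!2 + C(20,19)·!1 + C(20,20)·!0 = 1140·2 + 190·1 + 20·0 + 1·1 = 2471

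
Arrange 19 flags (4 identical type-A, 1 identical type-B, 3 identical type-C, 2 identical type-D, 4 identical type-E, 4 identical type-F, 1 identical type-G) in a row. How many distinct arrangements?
19! / (4! × 1! × 3! × 2! × 4! × 4! × 1!) = 733296564000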